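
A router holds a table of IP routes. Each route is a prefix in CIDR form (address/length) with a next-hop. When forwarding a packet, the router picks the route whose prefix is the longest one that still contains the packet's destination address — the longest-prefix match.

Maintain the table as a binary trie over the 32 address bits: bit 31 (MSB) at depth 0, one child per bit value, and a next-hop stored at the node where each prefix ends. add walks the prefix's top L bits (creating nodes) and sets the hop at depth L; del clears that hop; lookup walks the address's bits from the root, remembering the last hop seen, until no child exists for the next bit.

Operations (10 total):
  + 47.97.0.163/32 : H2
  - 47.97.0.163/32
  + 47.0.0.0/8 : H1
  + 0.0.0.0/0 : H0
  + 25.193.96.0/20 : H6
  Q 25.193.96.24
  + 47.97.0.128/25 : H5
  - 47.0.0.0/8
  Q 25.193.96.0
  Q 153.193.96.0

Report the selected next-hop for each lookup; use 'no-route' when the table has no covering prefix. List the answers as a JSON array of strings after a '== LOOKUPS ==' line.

Apply in order:
  add 47.97.0.163/32 -> H2 at depth 32
  - 47.97.0.163/32 clear@32
  add 47.0.0.0/8 -> H1 at depth 8
  add 0.0.0.0/0 -> H0 at depth 0
  add 25.193.96.0/20 -> H6 at depth 20
  ? 25.193.96.24  path d0:H0→d1:-→d2:-→d3:-→d4:-→d5:-→d6:-→d7:-→d8:-→d9:-→d10:-→d11:-→d12:-→d13:-→d14:-→d15:-→d16:-→d17:-→d18:-→d19:-→d20:H6  best=H6
  add 47.97.0.128/25 -> H5 at depth 25
  - 47.0.0.0/8 clear@8
  ? 25.193.96.0  path d0:H0→d1:-→d2:-→d3:-→d4:-→d5:-→d6:-→d7:-→d8:-→d9:-→d10:-→d11:-→d12:-→d13:-→d14:-→d15:-→d16:-→d17:-→d18:-→d19:-→d20:H6  best=H6
  ? 153.193.96.0  path d0:H0  best=H0

== LOOKUPS ==
["H6","H6","H0"]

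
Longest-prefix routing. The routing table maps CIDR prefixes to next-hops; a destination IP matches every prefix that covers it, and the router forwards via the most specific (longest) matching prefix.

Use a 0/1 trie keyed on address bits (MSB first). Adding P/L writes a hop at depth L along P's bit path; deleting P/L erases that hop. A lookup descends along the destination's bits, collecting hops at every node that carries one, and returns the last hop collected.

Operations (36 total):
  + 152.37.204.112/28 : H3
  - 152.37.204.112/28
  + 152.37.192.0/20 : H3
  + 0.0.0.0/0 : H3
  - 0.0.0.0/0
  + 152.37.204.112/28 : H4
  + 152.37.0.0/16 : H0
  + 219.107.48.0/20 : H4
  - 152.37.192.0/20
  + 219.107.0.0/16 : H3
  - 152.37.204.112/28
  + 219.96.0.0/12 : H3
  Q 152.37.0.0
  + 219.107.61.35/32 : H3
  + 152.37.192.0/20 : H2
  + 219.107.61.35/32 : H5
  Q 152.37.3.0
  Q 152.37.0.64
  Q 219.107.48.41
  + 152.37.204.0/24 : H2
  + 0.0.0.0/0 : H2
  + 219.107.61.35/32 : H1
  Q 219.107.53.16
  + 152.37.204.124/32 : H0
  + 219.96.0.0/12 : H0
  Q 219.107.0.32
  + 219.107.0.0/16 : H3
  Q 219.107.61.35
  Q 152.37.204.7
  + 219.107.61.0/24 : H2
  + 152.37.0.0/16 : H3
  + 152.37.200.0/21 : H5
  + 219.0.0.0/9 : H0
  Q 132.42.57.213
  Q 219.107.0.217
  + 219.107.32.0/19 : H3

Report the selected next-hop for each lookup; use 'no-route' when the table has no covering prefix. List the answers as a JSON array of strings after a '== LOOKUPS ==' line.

Process each operation:
  + 152.37.204.112/28 (H3) depth=28
  - 152.37.204.112/28 clear@28
  + 152.37.192.0/20 (H3) depth=20
  + 0.0.0.0/0 (H3) depth=0
  - 0.0.0.0/0 clear@0
  + 152.37.204.112/28 (H4) depth=28
  + 152.37.0.0/16 (H0) depth=16
  + 219.107.48.0/20 (H4) depth=20
  - 152.37.192.0/20 clear@20
  + 219.107.0.0/16 (H3) depth=16
  - 152.37.204.112/28 clear@28
  + 219.96.0.0/12 (H3) depth=12
  lookup 152.37.0.0: bits 1001100000100101 walk d0:-→d1:-→d2:-→d3:-→d4:-→d5:-→d6:-→d7:-→d8:-→d9:-→d10:-→d11:-→d12:-→d13:-→d14:-→d15:-→d16:H0 -> H0
  + 219.107.61.35/32 (H3) depth=32
  + 152.37.192.0/20 (H2) depth=20
  + 219.107.61.35/32 (H5) depth=32
  lookup 152.37.3.0: bits 1001100000100101 walk d0:-→d1:-→d2:-→d3:-→d4:-→d5:-→d6:-→d7:-→d8:-→d9:-→d10:-→d11:-→d12:-→d13:-→d14:-→d15:-→d16:H0 -> H0
  lookup 152.37.0.64: bits 1001100000100101 walk d0:-→d1:-→d2:-→d3:-→d4:-→d5:-→d6:-→d7:-→d8:-→d9:-→d10:-→d11:-→d12:-→d13:-→d14:-→d15:-→d16:H0 -> H0
  lookup 219.107.48.41: bits 11011011011010110011 walk d0:-→d1:-→d2:-→d3:-→d4:-→d5:-→d6:-→d7:-→d8:-→d9:-→d10:-→d11:-→d12:H3→d13:-→d14:-→d15:-→d16:H3→d17:-→d18:-→d19:-→d20:H4 -> H4
  + 152.37.204.0/24 (H2) depth=24
  + 0.0.0.0/0 (H2) depth=0
  + 219.107.61.35/32 (H1) depth=32
  lookup 219.107.53.16: bits 11011011011010110011 walk d0:H2→d1:-→d2:-→d3:-→d4:-→d5:-→d6:-→d7:-→d8:-→d9:-→d10:-→d11:-→d12:H3→d13:-→d14:-→d15:-→d16:H3→d17:-→d18:-→d19:-→d20:H4 -> H4
  + 152.37.204.124/32 (H0) depth=32
  + 219.96.0.0/12 (H0) depth=12
  lookup 219.107.0.32: bits 110110110110101100 walk d0:H2→d1:-→d2:-→d3:-→d4:-→d5:-→d6:-→d7:-→d8:-→d9:-→d10:-→d11:-→d12:H0→d13:-→d14:-→d15:-→d16:H3→d17:-→d18:- -> H3
  + 219.107.0.0/16 (H3) depth=16
  lookup 219.107.61.35: bits 11011011011010110011110100100011 walk d0:H2→d1:-→d2:-→d3:-→d4:-→d5:-→d6:-→d7:-→d8:-→d9:-→d10:-→d11:-→d12:H0→d13:-→d14:-→d15:-→d16:H3→d17:-→d18:-→d19:-→d20:H4→d21:-→d22:-→d23:-→d24:-→d25:-→d26:-→d27:-→d28:-→d29:-→d30:-→d31:-→d32:H1 -> H1
  lookup 152.37.204.7: bits 1001100000100101110011000 walk d0:H2→d1:-→d2:-→d3:-→d4:-→d5:-→d6:-→d7:-→d8:-→d9:-→d10:-→d11:-→d12:-→d13:-→d14:-→d15:-→d16:H0→d17:-→d18:-→d19:-→d20:H2→d21:-→d22:-→d23:-→d24:H2→d25:- -> H2
  + 219.107.61.0/24 (H2) depth=24
  + 152.37.0.0/16 (H3) depth=16
  + 152.37.200.0/21 (H5) depth=21
  + 219.0.0.0/9 (H0) depth=9
  lookup 132.42.57.213: bits 100 walk d0:H2→d1:-→d2:-→d3:- -> H2
  lookup 219.107.0.217: bits 110110110110101100 walk d0:H2→d1:-→d2:-→d3:-→d4:-→d5:-→d6:-→d7:-→d8:-→d9:H0→d10:-→d11:-→d12:H0→d13:-→d14:-→d15:-→d16:H3→d17:-→d18:- -> H3
  + 219.107.32.0/19 (H3) depth=19

== LOOKUPS ==
["H0","H0","H0","H4","H4","H3","H1","H2","H2","H3"]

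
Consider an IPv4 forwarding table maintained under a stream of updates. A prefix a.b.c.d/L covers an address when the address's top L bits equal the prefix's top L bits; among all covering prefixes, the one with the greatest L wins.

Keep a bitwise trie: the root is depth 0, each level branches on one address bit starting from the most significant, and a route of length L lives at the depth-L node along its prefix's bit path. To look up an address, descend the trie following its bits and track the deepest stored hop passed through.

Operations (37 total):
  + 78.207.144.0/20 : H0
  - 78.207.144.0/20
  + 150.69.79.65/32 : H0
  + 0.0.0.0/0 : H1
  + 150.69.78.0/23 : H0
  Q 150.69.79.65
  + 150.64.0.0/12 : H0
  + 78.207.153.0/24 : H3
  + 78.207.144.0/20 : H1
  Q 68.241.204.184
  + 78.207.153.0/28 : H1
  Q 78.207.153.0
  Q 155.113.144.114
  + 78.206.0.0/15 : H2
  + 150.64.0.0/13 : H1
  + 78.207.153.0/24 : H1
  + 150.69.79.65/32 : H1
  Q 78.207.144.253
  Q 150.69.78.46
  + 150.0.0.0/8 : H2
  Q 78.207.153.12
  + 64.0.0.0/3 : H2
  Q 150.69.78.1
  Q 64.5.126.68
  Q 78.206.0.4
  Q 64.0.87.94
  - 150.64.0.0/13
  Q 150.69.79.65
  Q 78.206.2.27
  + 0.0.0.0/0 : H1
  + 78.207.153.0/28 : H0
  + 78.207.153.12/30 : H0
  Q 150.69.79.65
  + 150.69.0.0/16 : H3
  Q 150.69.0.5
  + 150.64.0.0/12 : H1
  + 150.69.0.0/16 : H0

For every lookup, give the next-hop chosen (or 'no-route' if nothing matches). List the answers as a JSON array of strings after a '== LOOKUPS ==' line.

Trace:
  + 78.207.144.0/20 (H0) depth=20
  - 78.207.144.0/20 clear@20
  + 150.69.79.65/32 (H0) depth=32
  + 0.0.0.0/0 (H1) depth=0
  + 150.69.78.0/23 (H0) depth=23
  lookup 150.69.79.65: bits 10010110010001010100111101000001 walk d0:H1→d1:-→d2:-→d3:-→d4:-→d5:-→d6:-→d7:-→d8:-→d9:-→d10:-→d11:-→d12:-→d13:-→d14:-→d15:-→d16:-→d17:-→d18:-→d19:-→d20:-→d21:-→d22:-→d23:H0→d24:-→d25:-→d26:-→d27:-→d28:-→d29:-→d30:-→d31:-→d32:H0 -> H0
  + 150.64.0.0/12 (H0) depth=12
  + 78.207.153.0/24 (H3) depth=24
  + 78.207.144.0/20 (H1) depth=20
  lookup 68.241.204.184: bits 0100 walk d0:H1→d1:-→d2:-→d3:-→d4:- -> H1
  + 78.207.153.0/28 (H1) depth=28
  lookup 78.207.153.0: bits 0100111011001111100110010000 walk d0:H1→d1:-→d2:-→d3:-→d4:-→d5:-→d6:-→d7:-→d8:-→d9:-→d10:-→d11:-→d12:-→d13:-→d14:-→d15:-→d16:-→d17:-→d18:-→d19:-→d20:H1→d21:-→d22:-→d23:-→d24:H3→d25:-→d26:-→d27:-→d28:H1 -> H1
  lookup 155.113.144.114: bits 1001 walk d0:H1→d1:-→d2:-→d3:-→d4:- -> H1
  + 78.206.0.0/15 (H2) depth=15
  + 150.64.0.0/13 (H1) depth=13
  + 78.207.153.0/24 (H1) depth=24
  + 150.69.79.65/32 (H1) depth=32
  lookup 78.207.144.253: bits 01001110110011111001 walk d0:H1→d1:-→d2:-→d3:-→d4:-→d5:-→d6:-→d7:-→d8:-→d9:-→d10:-→d11:-→d12:-→d13:-→d14:-→d15:H2→d16:-→d17:-→d18:-→d19:-→d20:H1 -> H1
  lookup 150.69.78.46: bits 10010110010001010100111 walk d0:H1→d1:-→d2:-→d3:-→d4:-→d5:-→d6:-→d7:-→d8:-→d9:-→d10:-→d11:-→d12:H0→d13:H1→d14:-→d15:-→d16:-→d17:-→d18:-→d19:-→d20:-→d21:-→d22:-→d23:H0 -> H0
  + 150.0.0.0/8 (H2) depth=8
  lookup 78.207.153.12: bits 0100111011001111100110010000 walk d0:H1→d1:-→d2:-→d3:-→d4:-→d5:-→d6:-→d7:-→d8:-→d9:-→d10:-→d11:-→d12:-→d13:-→d14:-→d15:H2→d16:-→d17:-→d18:-→d19:-→d20:H1→d21:-→d22:-→d23:-→d24:H1→d25:-→d26:-→d27:-→d28:H1 -> H1
  + 64.0.0.0/3 (H2) depth=3
  lookup 150.69.78.1: bits 10010110010001010100111 walk d0:H1→d1:-→d2:-→d3:-→d4:-→d5:-→d6:-→d7:-→d8:H2→d9:-→d10:-→d11:-→d12:H0→d13:H1→d14:-→d15:-→d16:-→d17:-→d18:-→d19:-→d20:-→d21:-→d22:-→d23:H0 -> H0
  lookup 64.5.126.68: bits 0100 walk d0:H1→d1:-→d2:-→d3:H2→d4:- -> H2
  lookup 78.206.0.4: bits 010011101100111 walk d0:H1→d1:-→d2:-→d3:H2→d4:-→d5:-→d6:-→d7:-→d8:-→d9:-→d10:-→d11:-→d12:-→d13:-→d14:-→d15:H2 -> H2
  lookup 64.0.87.94: bits 0100 walk d0:H1→d1:-→d2:-→d3:H2→d4:- -> H2
  - 150.64.0.0/13 clear@13
  lookup 150.69.79.65: bits 10010110010001010100111101000001 walk d0:H1→d1:-→d2:-→d3:-→d4:-→d5:-→d6:-→d7:-→d8:H2→d9:-→d10:-→d11:-→d12:H0→d13:-→d14:-→d15:-→d16:-→d17:-→d18:-→d19:-→d20:-→d21:-→d22:-→d23:H0→d24:-→d25:-→d26:-→d27:-→d28:-→d29:-→d30:-→d31:-→d32:H1 -> H1
  lookup 78.206.2.27: bits 010011101100111 walk d0:H1→d1:-→d2:-→d3:H2→d4:-→d5:-→d6:-→d7:-→d8:-→d9:-→d10:-→d11:-→d12:-→d13:-→d14:-→d15:H2 -> H2
  + 0.0.0.0/0 (H1) depth=0
  + 78.207.153.0/28 (H0) depth=28
  + 78.207.153.12/30 (H0) depth=30
  lookup 150.69.79.65: bits 10010110010001010100111101000001 walk d0:H1→d1:-→d2:-→d3:-→d4:-→d5:-→d6:-→d7:-→d8:H2→d9:-→d10:-→d11:-→d12:H0→d13:-→d14:-→d15:-→d16:-→d17:-→d18:-→d19:-→d20:-→d21:-→d22:-→d23:H0→d24:-→d25:-→d26:-→d27:-→d28:-→d29:-→d30:-→d31:-→d32:H1 -> H1
  + 150.69.0.0/16 (H3) depth=16
  lookup 150.69.0.5: bits 10010110010001010 walk d0:H1→d1:-→d2:-→d3:-→d4:-→d5:-→d6:-→d7:-→d8:H2→d9:-→d10:-→d11:-→d12:H0→d13:-→d14:-→d15:-→d16:H3→d17:- -> H3
  + 150.64.0.0/12 (H1) depth=12
  + 150.69.0.0/16 (H0) depth=16

== LOOKUPS ==
["H0","H1","H1","H1","H1","H0","H1","H0","H2","H2","H2","H1","H2","H1","H3"]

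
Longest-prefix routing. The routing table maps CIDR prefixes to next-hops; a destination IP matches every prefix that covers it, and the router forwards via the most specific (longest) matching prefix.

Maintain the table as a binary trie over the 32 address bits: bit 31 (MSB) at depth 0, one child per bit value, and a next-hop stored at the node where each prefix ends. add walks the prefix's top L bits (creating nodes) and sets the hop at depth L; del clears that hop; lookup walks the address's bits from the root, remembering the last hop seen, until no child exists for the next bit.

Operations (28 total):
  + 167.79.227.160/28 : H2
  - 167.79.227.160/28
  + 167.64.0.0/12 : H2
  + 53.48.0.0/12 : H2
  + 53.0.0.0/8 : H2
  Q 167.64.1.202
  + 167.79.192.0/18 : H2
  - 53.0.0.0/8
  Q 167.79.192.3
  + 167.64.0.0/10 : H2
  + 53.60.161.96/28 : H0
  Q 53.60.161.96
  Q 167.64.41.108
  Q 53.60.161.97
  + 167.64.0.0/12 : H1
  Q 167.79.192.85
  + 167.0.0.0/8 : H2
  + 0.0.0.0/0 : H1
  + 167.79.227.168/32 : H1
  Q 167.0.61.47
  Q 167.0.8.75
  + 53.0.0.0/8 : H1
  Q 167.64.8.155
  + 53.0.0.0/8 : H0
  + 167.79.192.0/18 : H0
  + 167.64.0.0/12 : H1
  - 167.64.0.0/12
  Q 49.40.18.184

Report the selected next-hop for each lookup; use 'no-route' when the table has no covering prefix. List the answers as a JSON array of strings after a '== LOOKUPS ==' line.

Process each operation:
  + 167.79.227.160/28 (H2) depth=28
  del 167.79.227.160/28 (clear depth 28)
  + 167.64.0.0/12 (H2) depth=12
  + 53.48.0.0/12 (H2) depth=12
  + 53.0.0.0/8 (H2) depth=8
  lookup 167.64.1.202: bits 101001110100 walk d0:-→d1:-→d2:-→d3:-→d4:-→d5:-→d6:-→d7:-→d8:-→d9:-→d10:-→d11:-→d12:H2 -> H2
  + 167.79.192.0/18 (H2) depth=18
  del 53.0.0.0/8 (clear depth 8)
  lookup 167.79.192.3: bits 101001110100111111 walk d0:-→d1:-→d2:-→d3:-→d4:-→d5:-→d6:-→d7:-→d8:-→d9:-→d10:-→d11:-→d12:H2→d13:-→d14:-→d15:-→d16:-→d17:-→d18:H2 -> H2
  + 167.64.0.0/10 (H2) depth=10
  + 53.60.161.96/28 (H0) depth=28
  lookup 53.60.161.96: bits 0011010100111100101000010110 walk d0:-→d1:-→d2:-→d3:-→d4:-→d5:-→d6:-→d7:-→d8:-→d9:-→d10:-→d11:-→d12:H2→d13:-→d14:-→d15:-→d16:-→d17:-→d18:-→d19:-→d20:-→d21:-→d22:-→d23:-→d24:-→d25:-→d26:-→d27:-→d28:H0 -> H0
  lookup 167.64.41.108: bits 101001110100 walk d0:-→d1:-→d2:-→d3:-→d4:-→d5:-→d6:-→d7:-→d8:-→d9:-→d10:H2→d11:-→d12:H2 -> H2
  lookup 53.60.161.97: bits 0011010100111100101000010110 walk d0:-→d1:-→d2:-→d3:-→d4:-→d5:-→d6:-→d7:-→d8:-→d9:-→d10:-→d11:-→d12:H2→d13:-→d14:-→d15:-→d16:-→d17:-→d18:-→d19:-→d20:-→d21:-→d22:-→d23:-→d24:-→d25:-→d26:-→d27:-→d28:H0 -> H0
  + 167.64.0.0/12 (H1) depth=12
  lookup 167.79.192.85: bits 101001110100111111 walk d0:-→d1:-→d2:-→d3:-→d4:-→d5:-→d6:-→d7:-→d8:-→d9:-→d10:H2→d11:-→d12:H1→d13:-→d14:-→d15:-→d16:-→d17:-→d18:H2 -> H2
  + 167.0.0.0/8 (H2) depth=8
  + 0.0.0.0/0 (H1) depth=0
  + 167.79.227.168/32 (H1) depth=32
  lookup 167.0.61.47: bits 101001110 walk d0:H1→d1:-→d2:-→d3:-→d4:-→d5:-→d6:-→d7:-→d8:H2→d9:- -> H2
  lookup 167.0.8.75: bits 101001110 walk d0:H1→d1:-→d2:-→d3:-→d4:-→d5:-→d6:-→d7:-→d8:H2→d9:- -> H2
  + 53.0.0.0/8 (H1) depth=8
  lookup 167.64.8.155: bits 101001110100 walk d0:H1→d1:-→d2:-→d3:-→d4:-→d5:-→d6:-→d7:-→d8:H2→d9:-→d10:H2→d11:-→d12:H1 -> H1
  + 53.0.0.0/8 (H0) depth=8
  + 167.79.192.0/18 (H0) depth=18
  + 167.64.0.0/12 (H1) depth=12
  del 167.64.0.0/12 (clear depth 12)
  lookup 49.40.18.184: bits 00110 walk d0:H1→d1:-→d2:-→d3:-→d4:-→d5:- -> H1

== LOOKUPS ==
["H2","H2","H0","H2","H0","H2","H2","H2","H1","H1"]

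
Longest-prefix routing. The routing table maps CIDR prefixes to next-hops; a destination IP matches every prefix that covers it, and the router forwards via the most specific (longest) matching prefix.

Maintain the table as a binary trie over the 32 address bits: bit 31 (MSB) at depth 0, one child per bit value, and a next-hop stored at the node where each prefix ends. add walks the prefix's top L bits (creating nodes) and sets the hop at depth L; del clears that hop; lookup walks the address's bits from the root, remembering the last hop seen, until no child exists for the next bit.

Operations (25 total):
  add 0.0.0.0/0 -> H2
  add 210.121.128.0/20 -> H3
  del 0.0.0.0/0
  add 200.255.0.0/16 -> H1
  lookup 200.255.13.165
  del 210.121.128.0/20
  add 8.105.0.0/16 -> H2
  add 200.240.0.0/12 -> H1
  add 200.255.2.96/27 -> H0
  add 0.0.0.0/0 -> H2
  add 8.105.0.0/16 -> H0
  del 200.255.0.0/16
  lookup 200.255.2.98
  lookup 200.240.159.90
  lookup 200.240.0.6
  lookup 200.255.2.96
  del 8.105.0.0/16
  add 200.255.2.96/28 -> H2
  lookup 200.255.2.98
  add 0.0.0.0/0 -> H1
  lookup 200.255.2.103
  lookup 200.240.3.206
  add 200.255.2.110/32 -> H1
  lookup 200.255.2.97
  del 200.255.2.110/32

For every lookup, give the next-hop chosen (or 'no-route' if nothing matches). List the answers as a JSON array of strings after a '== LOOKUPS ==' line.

Apply in order:
  add 0.0.0.0/0 -> H2 at depth 0
  add 210.121.128.0/20 -> H3 at depth 20
  - 0.0.0.0/0 clear@0
  add 200.255.0.0/16 -> H1 at depth 16
  Q 200.255.13.165: descend 1100100011111111 ; hops seen [H1] ; pick H1
  - 210.121.128.0/20 clear@20
  add 8.105.0.0/16 -> H2 at depth 16
  add 200.240.0.0/12 -> H1 at depth 12
  add 200.255.2.96/27 -> H0 at depth 27
  add 0.0.0.0/0 -> H2 at depth 0
  add 8.105.0.0/16 -> H0 at depth 16
  - 200.255.0.0/16 clear@16
  Q 200.255.2.98: descend 110010001111111100000010011 ; hops seen [H2,H1,H0] ; pick H0
  Q 200.240.159.90: descend 110010001111 ; hops seen [H2,H1] ; pick H1
  Q 200.240.0.6: descend 110010001111 ; hops seen [H2,H1] ; pick H1
  Q 200.255.2.96: descend 110010001111111100000010011 ; hops seen [H2,H1,H0] ; pick H0
  - 8.105.0.0/16 clear@16
  add 200.255.2.96/28 -> H2 at depth 28
  Q 200.255.2.98: descend 1100100011111111000000100110 ; hops seen [H2,H1,H0,H2] ; pick H2
  add 0.0.0.0/0 -> H1 at depth 0
  Q 200.255.2.103: descend 1100100011111111000000100110 ; hops seen [H1,H1,H0,H2] ; pick H2
  Q 200.240.3.206: descend 110010001111 ; hops seen [H1,H1] ; pick H1
  add 200.255.2.110/32 -> H1 at depth 32
  Q 200.255.2.97: descend 1100100011111111000000100110 ; hops seen [H1,H1,H0,H2] ; pick H2
  - 200.255.2.110/32 clear@32

== LOOKUPS ==
["H1","H0","H1","H1","H0","H2","H2","H1","H2"]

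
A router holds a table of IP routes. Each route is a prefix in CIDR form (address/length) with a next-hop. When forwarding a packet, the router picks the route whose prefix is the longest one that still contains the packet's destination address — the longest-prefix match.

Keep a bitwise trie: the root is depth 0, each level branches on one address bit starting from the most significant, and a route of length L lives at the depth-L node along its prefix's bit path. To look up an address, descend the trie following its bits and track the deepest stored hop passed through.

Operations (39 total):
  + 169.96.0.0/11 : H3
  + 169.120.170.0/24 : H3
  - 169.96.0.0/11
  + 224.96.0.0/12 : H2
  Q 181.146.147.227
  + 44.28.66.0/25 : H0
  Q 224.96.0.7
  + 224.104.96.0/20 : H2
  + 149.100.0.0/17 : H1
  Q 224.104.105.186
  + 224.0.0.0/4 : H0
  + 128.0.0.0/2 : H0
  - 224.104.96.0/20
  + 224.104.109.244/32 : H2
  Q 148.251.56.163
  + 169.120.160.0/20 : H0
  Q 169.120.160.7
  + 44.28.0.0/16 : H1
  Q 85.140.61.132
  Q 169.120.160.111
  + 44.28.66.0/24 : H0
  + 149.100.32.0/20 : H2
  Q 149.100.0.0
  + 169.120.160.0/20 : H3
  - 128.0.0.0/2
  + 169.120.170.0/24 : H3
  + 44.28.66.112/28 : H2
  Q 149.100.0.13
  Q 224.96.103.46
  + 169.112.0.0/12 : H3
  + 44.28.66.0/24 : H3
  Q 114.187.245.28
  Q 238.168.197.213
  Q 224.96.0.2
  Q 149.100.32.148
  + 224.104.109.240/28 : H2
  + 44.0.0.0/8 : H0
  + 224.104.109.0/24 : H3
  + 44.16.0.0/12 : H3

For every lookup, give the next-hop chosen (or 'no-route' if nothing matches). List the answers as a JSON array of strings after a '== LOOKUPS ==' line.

Apply in order:
  add 169.96.0.0/11 -> H3 at depth 11
  add 169.120.170.0/24 -> H3 at depth 24
  del 169.96.0.0/11 (clear depth 11)
  add 224.96.0.0/12 -> H2 at depth 12
  Q 181.146.147.227: descend 101 ; hops seen [∅] ; pick no-route
  add 44.28.66.0/25 -> H0 at depth 25
  Q 224.96.0.7: descend 111000000110 ; hops seen [H2] ; pick H2
  add 224.104.96.0/20 -> H2 at depth 20
  add 149.100.0.0/17 -> H1 at depth 17
  Q 224.104.105.186: descend 11100000011010000110 ; hops seen [H2,H2] ; pick H2
  add 224.0.0.0/4 -> H0 at depth 4
  add 128.0.0.0/2 -> H0 at depth 2
  del 224.104.96.0/20 (clear depth 20)
  add 224.104.109.244/32 -> H2 at depth 32
  Q 148.251.56.163: descend 1001010 ; hops seen [H0] ; pick H0
  add 169.120.160.0/20 -> H0 at depth 20
  Q 169.120.160.7: descend 10101001011110001010 ; hops seen [H0,H0] ; pick H0
  add 44.28.0.0/16 -> H1 at depth 16
  Q 85.140.61.132: descend 0 ; hops seen [∅] ; pick no-route
  Q 169.120.160.111: descend 10101001011110001010 ; hops seen [H0,H0] ; pick H0
  add 44.28.66.0/24 -> H0 at depth 24
  add 149.100.32.0/20 -> H2 at depth 20
  Q 149.100.0.0: descend 100101010110010000 ; hops seen [H0,H1] ; pick H1
  add 169.120.160.0/20 -> H3 at depth 20
  del 128.0.0.0/2 (clear depth 2)
  add 169.120.170.0/24 -> H3 at depth 24
  add 44.28.66.112/28 -> H2 at depth 28
  Q 149.100.0.13: descend 100101010110010000 ; hops seen [H1] ; pick H1
  Q 224.96.103.46: descend 111000000110 ; hops seen [H0,H2] ; pick H2
  add 169.112.0.0/12 -> H3 at depth 12
  add 44.28.66.0/24 -> H3 at depth 24
  Q 114.187.245.28: descend 0 ; hops seen [∅] ; pick no-route
  Q 238.168.197.213: descend 1110 ; hops seen [H0] ; pick H0
  Q 224.96.0.2: descend 111000000110 ; hops seen [H0,H2] ; pick H2
  Q 149.100.32.148: descend 10010101011001000010 ; hops seen [H1,H2] ; pick H2
  add 224.104.109.240/28 -> H2 at depth 28
  add 44.0.0.0/8 -> H0 at depth 8
  add 224.104.109.0/24 -> H3 at depth 24
  add 44.16.0.0/12 -> H3 at depth 12

== LOOKUPS ==
["no-route","H2","H2","H0","H0","no-route","H0","H1","H1","H2","no-route","H0","H2","H2"]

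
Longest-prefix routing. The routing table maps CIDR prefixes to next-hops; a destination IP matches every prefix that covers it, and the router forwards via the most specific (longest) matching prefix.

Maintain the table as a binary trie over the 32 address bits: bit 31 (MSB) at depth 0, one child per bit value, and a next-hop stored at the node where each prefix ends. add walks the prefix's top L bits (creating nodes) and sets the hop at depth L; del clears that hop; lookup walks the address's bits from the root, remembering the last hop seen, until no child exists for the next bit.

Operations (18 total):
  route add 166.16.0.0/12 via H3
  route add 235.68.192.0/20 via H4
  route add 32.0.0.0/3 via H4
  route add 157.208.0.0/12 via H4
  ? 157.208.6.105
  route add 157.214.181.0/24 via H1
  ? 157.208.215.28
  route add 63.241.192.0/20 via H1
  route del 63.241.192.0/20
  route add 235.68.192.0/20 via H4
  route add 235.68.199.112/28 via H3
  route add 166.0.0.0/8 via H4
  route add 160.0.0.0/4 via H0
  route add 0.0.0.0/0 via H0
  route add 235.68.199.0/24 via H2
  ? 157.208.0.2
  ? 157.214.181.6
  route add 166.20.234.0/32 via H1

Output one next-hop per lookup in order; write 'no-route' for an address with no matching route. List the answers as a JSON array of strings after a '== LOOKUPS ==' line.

Apply in order:
  add 166.16.0.0/12 -> H3 at depth 12
  add 235.68.192.0/20 -> H4 at depth 20
  add 32.0.0.0/3 -> H4 at depth 3
  add 157.208.0.0/12 -> H4 at depth 12
  ? 157.208.6.105  path d0:-→d1:-→d2:-→d3:-→d4:-→d5:-→d6:-→d7:-→d8:-→d9:-→d10:-→d11:-→d12:H4  best=H4
  add 157.214.181.0/24 -> H1 at depth 24
  ? 157.208.215.28  path d0:-→d1:-→d2:-→d3:-→d4:-→d5:-→d6:-→d7:-→d8:-→d9:-→d10:-→d11:-→d12:H4→d13:-  best=H4
  add 63.241.192.0/20 -> H1 at depth 20
  del 63.241.192.0/20 (clear depth 20)
  add 235.68.192.0/20 -> H4 at depth 20
  add 235.68.199.112/28 -> H3 at depth 28
  add 166.0.0.0/8 -> H4 at depth 8
  add 160.0.0.0/4 -> H0 at depth 4
  add 0.0.0.0/0 -> H0 at depth 0
  add 235.68.199.0/24 -> H2 at depth 24
  ? 157.208.0.2  path d0:H0→d1:-→d2:-→d3:-→d4:-→d5:-→d6:-→d7:-→d8:-→d9:-→d10:-→d11:-→d12:H4→d13:-  best=H4
  ? 157.214.181.6  path d0:H0→d1:-→d2:-→d3:-→d4:-→d5:-→d6:-→d7:-→d8:-→d9:-→d10:-→d11:-→d12:H4→d13:-→d14:-→d15:-→d16:-→d17:-→d18:-→d19:-→d20:-→d21:-→d22:-→d23:-→d24:H1  best=H1
  add 166.20.234.0/32 -> H1 at depth 32

== LOOKUPS ==
["H4","H4","H4","H1"]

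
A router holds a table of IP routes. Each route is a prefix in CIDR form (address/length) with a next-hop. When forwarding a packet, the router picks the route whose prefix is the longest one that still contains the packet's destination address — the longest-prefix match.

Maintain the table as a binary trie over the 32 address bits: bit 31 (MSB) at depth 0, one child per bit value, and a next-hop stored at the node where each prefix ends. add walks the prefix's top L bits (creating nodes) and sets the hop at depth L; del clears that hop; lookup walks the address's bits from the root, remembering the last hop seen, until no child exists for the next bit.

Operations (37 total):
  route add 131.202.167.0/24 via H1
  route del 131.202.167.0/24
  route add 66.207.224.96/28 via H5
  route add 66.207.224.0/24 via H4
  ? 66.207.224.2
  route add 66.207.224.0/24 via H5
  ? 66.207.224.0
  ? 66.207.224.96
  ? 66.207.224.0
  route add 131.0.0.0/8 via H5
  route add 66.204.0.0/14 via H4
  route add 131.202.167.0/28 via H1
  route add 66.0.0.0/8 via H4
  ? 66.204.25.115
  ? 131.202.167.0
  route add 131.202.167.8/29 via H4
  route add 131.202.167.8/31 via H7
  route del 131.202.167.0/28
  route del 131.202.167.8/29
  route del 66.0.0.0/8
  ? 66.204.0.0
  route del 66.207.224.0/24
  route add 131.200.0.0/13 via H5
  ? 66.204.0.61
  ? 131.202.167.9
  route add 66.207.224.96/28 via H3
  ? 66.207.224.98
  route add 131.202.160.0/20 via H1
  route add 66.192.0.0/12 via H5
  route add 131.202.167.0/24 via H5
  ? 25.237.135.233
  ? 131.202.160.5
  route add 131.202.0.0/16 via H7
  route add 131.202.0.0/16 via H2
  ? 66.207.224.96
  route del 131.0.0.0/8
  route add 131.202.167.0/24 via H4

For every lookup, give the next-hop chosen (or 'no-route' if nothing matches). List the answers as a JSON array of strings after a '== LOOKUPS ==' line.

Apply in order:
  + 131.202.167.0/24 (H1) depth=24
  del 131.202.167.0/24 (clear depth 24)
  + 66.207.224.96/28 (H5) depth=28
  + 66.207.224.0/24 (H4) depth=24
  ? 66.207.224.2  path d0:-→d1:-→d2:-→d3:-→d4:-→d5:-→d6:-→d7:-→d8:-→d9:-→d10:-→d11:-→d12:-→d13:-→d14:-→d15:-→d16:-→d17:-→d18:-→d19:-→d20:-→d21:-→d22:-→d23:-→d24:H4→d25:-  best=H4
  + 66.207.224.0/24 (H5) depth=24
  ? 66.207.224.0  path d0:-→d1:-→d2:-→d3:-→d4:-→d5:-→d6:-→d7:-→d8:-→d9:-→d10:-→d11:-→d12:-→d13:-→d14:-→d15:-→d16:-→d17:-→d18:-→d19:-→d20:-→d21:-→d22:-→d23:-→d24:H5→d25:-  best=H5
  ? 66.207.224.96  path d0:-→d1:-→d2:-→d3:-→d4:-→d5:-→d6:-→d7:-→d8:-→d9:-→d10:-→d11:-→d12:-→d13:-→d14:-→d15:-→d16:-→d17:-→d18:-→d19:-→d20:-→d21:-→d22:-→d23:-→d24:H5→d25:-→d26:-→d27:-→d28:H5  best=H5
  ? 66.207.224.0  path d0:-→d1:-→d2:-→d3:-→d4:-→d5:-→d6:-→d7:-→d8:-→d9:-→d10:-→d11:-→d12:-→d13:-→d14:-→d15:-→d16:-→d17:-→d18:-→d19:-→d20:-→d21:-→d22:-→d23:-→d24:H5→d25:-  best=H5
  + 131.0.0.0/8 (H5) depth=8
  + 66.204.0.0/14 (H4) depth=14
  + 131.202.167.0/28 (H1) depth=28
  + 66.0.0.0/8 (H4) depth=8
  ? 66.204.25.115  path d0:-→d1:-→d2:-→d3:-→d4:-→d5:-→d6:-→d7:-→d8:H4→d9:-→d10:-→d11:-→d12:-→d13:-→d14:H4  best=H4
  ? 131.202.167.0  path d0:-→d1:-→d2:-→d3:-→d4:-→d5:-→d6:-→d7:-→d8:H5→d9:-→d10:-→d11:-→d12:-→d13:-→d14:-→d15:-→d16:-→d17:-→d18:-→d19:-→d20:-→d21:-→d22:-→d23:-→d24:-→d25:-→d26:-→d27:-→d28:H1  best=H1
  + 131.202.167.8/29 (H4) depth=29
  + 131.202.167.8/31 (H7) depth=31
  del 131.202.167.0/28 (clear depth 28)
  del 131.202.167.8/29 (clear depth 29)
  del 66.0.0.0/8 (clear depth 8)
  ? 66.204.0.0  path d0:-→d1:-→d2:-→d3:-→d4:-→d5:-→d6:-→d7:-→d8:-→d9:-→d10:-→d11:-→d12:-→d13:-→d14:H4  best=H4
  del 66.207.224.0/24 (clear depth 24)
  + 131.200.0.0/13 (H5) depth=13
  ? 66.204.0.61  path d0:-→d1:-→d2:-→d3:-→d4:-→d5:-→d6:-→d7:-→d8:-→d9:-→d10:-→d11:-→d12:-→d13:-→d14:H4  best=H4
  ? 131.202.167.9  path d0:-→d1:-→d2:-→d3:-→d4:-→d5:-→d6:-→d7:-→d8:H5→d9:-→d10:-→d11:-→d12:-→d13:H5→d14:-→d15:-→d16:-→d17:-→d18:-→d19:-→d20:-→d21:-→d22:-→d23:-→d24:-→d25:-→d26:-→d27:-→d28:-→d29:-→d30:-→d31:H7  best=H7
  + 66.207.224.96/28 (H3) depth=28
  ? 66.207.224.98  path d0:-→d1:-→d2:-→d3:-→d4:-→d5:-→d6:-→d7:-→d8:-→d9:-→d10:-→d11:-→d12:-→d13:-→d14:H4→d15:-→d16:-→d17:-→d18:-→d19:-→d20:-→d21:-→d22:-→d23:-→d24:-→d25:-→d26:-→d27:-→d28:H3  best=H3
  + 131.202.160.0/20 (H1) depth=20
  + 66.192.0.0/12 (H5) depth=12
  + 131.202.167.0/24 (H5) depth=24
  ? 25.237.135.233  path d0:-→d1:-  best=no-route
  ? 131.202.160.5  path d0:-→d1:-→d2:-→d3:-→d4:-→d5:-→d6:-→d7:-→d8:H5→d9:-→d10:-→d11:-→d12:-→d13:H5→d14:-→d15:-→d16:-→d17:-→d18:-→d19:-→d20:H1→d21:-  best=H1
  + 131.202.0.0/16 (H7) depth=16
  + 131.202.0.0/16 (H2) depth=16
  ? 66.207.224.96  path d0:-→d1:-→d2:-→d3:-→d4:-→d5:-→d6:-→d7:-→d8:-→d9:-→d10:-→d11:-→d12:H5→d13:-→d14:H4→d15:-→d16:-→d17:-→d18:-→d19:-→d20:-→d21:-→d22:-→d23:-→d24:-→d25:-→d26:-→d27:-→d28:H3  best=H3
  del 131.0.0.0/8 (clear depth 8)
  + 131.202.167.0/24 (H4) depth=24

== LOOKUPS ==
["H4","H5","H5","H5","H4","H1","H4","H4","H7","H3","no-route","H1","H3"]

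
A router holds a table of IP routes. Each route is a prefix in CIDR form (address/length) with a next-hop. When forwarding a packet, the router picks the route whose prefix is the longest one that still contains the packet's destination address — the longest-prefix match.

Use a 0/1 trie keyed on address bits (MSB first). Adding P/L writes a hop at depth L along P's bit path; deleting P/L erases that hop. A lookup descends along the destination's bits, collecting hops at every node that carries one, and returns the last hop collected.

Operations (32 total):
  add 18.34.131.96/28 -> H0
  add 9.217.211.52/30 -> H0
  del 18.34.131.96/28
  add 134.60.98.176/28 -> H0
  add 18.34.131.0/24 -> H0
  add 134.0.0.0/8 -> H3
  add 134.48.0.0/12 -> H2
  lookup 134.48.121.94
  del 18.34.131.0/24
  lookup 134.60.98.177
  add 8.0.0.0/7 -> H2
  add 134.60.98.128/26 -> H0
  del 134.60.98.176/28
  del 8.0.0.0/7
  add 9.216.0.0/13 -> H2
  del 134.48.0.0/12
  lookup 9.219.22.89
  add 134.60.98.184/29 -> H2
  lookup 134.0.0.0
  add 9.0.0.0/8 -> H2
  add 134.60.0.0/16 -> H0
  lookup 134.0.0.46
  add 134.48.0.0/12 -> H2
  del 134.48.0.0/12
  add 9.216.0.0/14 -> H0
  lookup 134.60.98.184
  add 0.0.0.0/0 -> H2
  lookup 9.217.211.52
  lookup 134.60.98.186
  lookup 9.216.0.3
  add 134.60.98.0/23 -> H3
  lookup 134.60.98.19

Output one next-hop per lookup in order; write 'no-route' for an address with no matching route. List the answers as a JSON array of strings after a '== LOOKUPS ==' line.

Process each operation:
  + 18.34.131.96/28 (H0) depth=28
  + 9.217.211.52/30 (H0) depth=30
  del 18.34.131.96/28 (clear depth 28)
  + 134.60.98.176/28 (H0) depth=28
  + 18.34.131.0/24 (H0) depth=24
  + 134.0.0.0/8 (H3) depth=8
  + 134.48.0.0/12 (H2) depth=12
  lookup 134.48.121.94: bits 100001100011 walk d0:-→d1:-→d2:-→d3:-→d4:-→d5:-→d6:-→d7:-→d8:H3→d9:-→d10:-→d11:-→d12:H2 -> H2
  del 18.34.131.0/24 (clear depth 24)
  lookup 134.60.98.177: bits 1000011000111100011000101011 walk d0:-→d1:-→d2:-→d3:-→d4:-→d5:-→d6:-→d7:-→d8:H3→d9:-→d10:-→d11:-→d12:H2→d13:-→d14:-→d15:-→d16:-→d17:-→d18:-→d19:-→d20:-→d21:-→d22:-→d23:-→d24:-→d25:-→d26:-→d27:-→d28:H0 -> H0
  + 8.0.0.0/7 (H2) depth=7
  + 134.60.98.128/26 (H0) depth=26
  del 134.60.98.176/28 (clear depth 28)
  del 8.0.0.0/7 (clear depth 7)
  + 9.216.0.0/13 (H2) depth=13
  del 134.48.0.0/12 (clear depth 12)
  lookup 9.219.22.89: bits 00001001110110 walk d0:-→d1:-→d2:-→d3:-→d4:-→d5:-→d6:-→d7:-→d8:-→d9:-→d10:-→d11:-→d12:-→d13:H2→d14:- -> H2
  + 134.60.98.184/29 (H2) depth=29
  lookup 134.0.0.0: bits 1000011000 walk d0:-→d1:-→d2:-→d3:-→d4:-→d5:-→d6:-→d7:-→d8:H3→d9:-→d10:- -> H3
  + 9.0.0.0/8 (H2) depth=8
  + 134.60.0.0/16 (H0) depth=16
  lookup 134.0.0.46: bits 1000011000 walk d0:-→d1:-→d2:-→d3:-→d4:-→d5:-→d6:-→d7:-→d8:H3→d9:-→d10:- -> H3
  + 134.48.0.0/12 (H2) depth=12
  del 134.48.0.0/12 (clear depth 12)
  + 9.216.0.0/14 (H0) depth=14
  lookup 134.60.98.184: bits 10000110001111000110001010111 walk d0:-→d1:-→d2:-→d3:-→d4:-→d5:-→d6:-→d7:-→d8:H3→d9:-→d10:-→d11:-→d12:-→d13:-→d14:-→d15:-→d16:H0→d17:-→d18:-→d19:-→d20:-→d21:-→d22:-→d23:-→d24:-→d25:-→d26:H0→d27:-→d28:-→d29:H2 -> H2
  + 0.0.0.0/0 (H2) depth=0
  lookup 9.217.211.52: bits 000010011101100111010011001101 walk d0:H2→d1:-→d2:-→d3:-→d4:-→d5:-→d6:-→d7:-→d8:H2→d9:-→d10:-→d11:-→d12:-→d13:H2→d14:H0→d15:-→d16:-→d17:-→d18:-→d19:-→d20:-→d21:-→d22:-→d23:-→d24:-→d25:-→d26:-→d27:-→d28:-→d29:-→d30:H0 -> H0
  lookup 134.60.98.186: bits 10000110001111000110001010111 walk d0:H2→d1:-→d2:-→d3:-→d4:-→d5:-→d6:-→d7:-→d8:H3→d9:-→d10:-→d11:-→d12:-→d13:-→d14:-→d15:-→d16:H0→d17:-→d18:-→d19:-→d20:-→d21:-→d22:-→d23:-→d24:-→d25:-→d26:H0→d27:-→d28:-→d29:H2 -> H2
  lookup 9.216.0.3: bits 000010011101100 walk d0:H2→d1:-→d2:-→d3:-→d4:-→d5:-→d6:-→d7:-→d8:H2→d9:-→d10:-→d11:-→d12:-→d13:H2→d14:H0→d15:- -> H0
  + 134.60.98.0/23 (H3) depth=23
  lookup 134.60.98.19: bits 100001100011110001100010 walk d0:H2→d1:-→d2:-→d3:-→d4:-→d5:-→d6:-→d7:-→d8:H3→d9:-→d10:-→d11:-→d12:-→d13:-→d14:-→d15:-→d16:H0→d17:-→d18:-→d19:-→d20:-→d21:-→d22:-→d23:H3→d24:- -> H3

== LOOKUPS ==
["H2","H0","H2","H3","H3","H2","H0","H2","H0","H3"]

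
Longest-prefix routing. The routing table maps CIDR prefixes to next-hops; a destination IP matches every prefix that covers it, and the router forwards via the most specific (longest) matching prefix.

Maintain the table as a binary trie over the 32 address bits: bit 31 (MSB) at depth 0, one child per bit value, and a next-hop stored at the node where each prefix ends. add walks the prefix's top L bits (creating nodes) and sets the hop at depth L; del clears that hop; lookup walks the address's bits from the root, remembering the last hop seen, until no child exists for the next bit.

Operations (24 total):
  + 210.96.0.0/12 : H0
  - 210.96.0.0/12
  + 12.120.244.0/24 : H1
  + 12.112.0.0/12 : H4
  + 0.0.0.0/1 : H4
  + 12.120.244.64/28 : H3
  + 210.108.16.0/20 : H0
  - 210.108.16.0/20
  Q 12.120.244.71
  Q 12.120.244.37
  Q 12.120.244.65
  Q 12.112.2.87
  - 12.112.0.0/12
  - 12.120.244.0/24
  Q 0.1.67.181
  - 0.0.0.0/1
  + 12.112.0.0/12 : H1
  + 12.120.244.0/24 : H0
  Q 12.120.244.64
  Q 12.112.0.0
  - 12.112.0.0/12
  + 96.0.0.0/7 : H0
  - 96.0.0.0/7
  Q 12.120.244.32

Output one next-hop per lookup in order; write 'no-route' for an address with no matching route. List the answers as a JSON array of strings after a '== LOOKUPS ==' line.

Apply in order:
  + 210.96.0.0/12 (H0) depth=12
  - 210.96.0.0/12 clear@12
  + 12.120.244.0/24 (H1) depth=24
  + 12.112.0.0/12 (H4) depth=12
  + 0.0.0.0/1 (H4) depth=1
  + 12.120.244.64/28 (H3) depth=28
  + 210.108.16.0/20 (H0) depth=20
  - 210.108.16.0/20 clear@20
  lookup 12.120.244.71: bits 0000110001111000111101000100 walk d0:-→d1:H4→d2:-→d3:-→d4:-→d5:-→d6:-→d7:-→d8:-→d9:-→d10:-→d11:-→d12:H4→d13:-→d14:-→d15:-→d16:-→d17:-→d18:-→d19:-→d20:-→d21:-→d22:-→d23:-→d24:H1→d25:-→d26:-→d27:-→d28:H3 -> H3
  lookup 12.120.244.37: bits 0000110001111000111101000 walk d0:-→d1:H4→d2:-→d3:-→d4:-→d5:-→d6:-→d7:-→d8:-→d9:-→d10:-→d11:-→d12:H4→d13:-→d14:-→d15:-→d16:-→d17:-→d18:-→d19:-→d20:-→d21:-→d22:-→d23:-→d24:H1→d25:- -> H1
  lookup 12.120.244.65: bits 0000110001111000111101000100 walk d0:-→d1:H4→d2:-→d3:-→d4:-→d5:-→d6:-→d7:-→d8:-→d9:-→d10:-→d11:-→d12:H4→d13:-→d14:-→d15:-→d16:-→d17:-→d18:-→d19:-→d20:-→d21:-→d22:-→d23:-→d24:H1→d25:-→d26:-→d27:-→d28:H3 -> H3
  lookup 12.112.2.87: bits 000011000111 walk d0:-→d1:H4→d2:-→d3:-→d4:-→d5:-→d6:-→d7:-→d8:-→d9:-→d10:-→d11:-→d12:H4 -> H4
  - 12.112.0.0/12 clear@12
  - 12.120.244.0/24 clear@24
  lookup 0.1.67.181: bits 0000 walk d0:-→d1:H4→d2:-→d3:-→d4:- -> H4
  - 0.0.0.0/1 clear@1
  + 12.112.0.0/12 (H1) depth=12
  + 12.120.244.0/24 (H0) depth=24
  lookup 12.120.244.64: bits 0000110001111000111101000100 walk d0:-→d1:-→d2:-→d3:-→d4:-→d5:-→d6:-→d7:-→d8:-→d9:-→d10:-→d11:-→d12:H1→d13:-→d14:-→d15:-→d16:-→d17:-→d18:-→d19:-→d20:-→d21:-→d22:-→d23:-→d24:H0→d25:-→d26:-→d27:-→d28:H3 -> H3
  lookup 12.112.0.0: bits 000011000111 walk d0:-→d1:-→d2:-→d3:-→d4:-→d5:-→d6:-→d7:-→d8:-→d9:-→d10:-→d11:-→d12:H1 -> H1
  - 12.112.0.0/12 clear@12
  + 96.0.0.0/7 (H0) depth=7
  - 96.0.0.0/7 clear@7
  lookup 12.120.244.32: bits 0000110001111000111101000 walk d0:-→d1:-→d2:-→d3:-→d4:-→d5:-→d6:-→d7:-→d8:-→d9:-→d10:-→d11:-→d12:-→d13:-→d14:-→d15:-→d16:-→d17:-→d18:-→d19:-→d20:-→d21:-→d22:-→d23:-→d24:H0→d25:- -> H0

== LOOKUPS ==
["H3","H1","H3","H4","H4","H3","H1","H0"]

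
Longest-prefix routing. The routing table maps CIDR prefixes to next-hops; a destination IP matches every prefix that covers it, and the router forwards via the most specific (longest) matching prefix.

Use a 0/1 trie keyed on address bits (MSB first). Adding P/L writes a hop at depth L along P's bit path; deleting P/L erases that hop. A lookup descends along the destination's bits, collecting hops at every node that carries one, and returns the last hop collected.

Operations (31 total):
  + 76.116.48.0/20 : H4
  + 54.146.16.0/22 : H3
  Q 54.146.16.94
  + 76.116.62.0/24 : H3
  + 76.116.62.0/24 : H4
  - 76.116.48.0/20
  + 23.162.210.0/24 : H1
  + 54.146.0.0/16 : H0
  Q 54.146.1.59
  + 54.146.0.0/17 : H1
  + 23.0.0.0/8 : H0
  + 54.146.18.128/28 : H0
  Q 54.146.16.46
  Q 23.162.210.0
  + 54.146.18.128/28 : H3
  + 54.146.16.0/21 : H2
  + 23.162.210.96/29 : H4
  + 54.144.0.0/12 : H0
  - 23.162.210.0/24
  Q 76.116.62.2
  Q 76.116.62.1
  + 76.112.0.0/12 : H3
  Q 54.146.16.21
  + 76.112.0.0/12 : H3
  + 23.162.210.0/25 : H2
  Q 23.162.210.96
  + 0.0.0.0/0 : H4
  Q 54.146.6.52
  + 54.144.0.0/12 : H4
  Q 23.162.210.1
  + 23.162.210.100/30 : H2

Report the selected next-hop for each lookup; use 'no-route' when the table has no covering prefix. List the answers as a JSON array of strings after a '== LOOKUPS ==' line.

Process each operation:
  add 76.116.48.0/20 -> H4 at depth 20
  add 54.146.16.0/22 -> H3 at depth 22
  lookup 54.146.16.94: bits 0011011010010010000100 walk d0:-→d1:-→d2:-→d3:-→d4:-→d5:-→d6:-→d7:-→d8:-→d9:-→d10:-→d11:-→d12:-→d13:-→d14:-→d15:-→d16:-→d17:-→d18:-→d19:-→d20:-→d21:-→d22:H3 -> H3
  add 76.116.62.0/24 -> H3 at depth 24
  add 76.116.62.0/24 -> H4 at depth 24
  - 76.116.48.0/20 clear@20
  add 23.162.210.0/24 -> H1 at depth 24
  add 54.146.0.0/16 -> H0 at depth 16
  lookup 54.146.1.59: bits 0011011010010010000 walk d0:-→d1:-→d2:-→d3:-→d4:-→d5:-→d6:-→d7:-→d8:-→d9:-→d10:-→d11:-→d12:-→d13:-→d14:-→d15:-→d16:H0→d17:-→d18:-→d19:- -> H0
  add 54.146.0.0/17 -> H1 at depth 17
  add 23.0.0.0/8 -> H0 at depth 8
  add 54.146.18.128/28 -> H0 at depth 28
  lookup 54.146.16.46: bits 0011011010010010000100 walk d0:-→d1:-→d2:-→d3:-→d4:-→d5:-→d6:-→d7:-→d8:-→d9:-→d10:-→d11:-→d12:-→d13:-→d14:-→d15:-→d16:H0→d17:H1→d18:-→d19:-→d20:-→d21:-→d22:H3 -> H3
  lookup 23.162.210.0: bits 000101111010001011010010 walk d0:-→d1:-→d2:-→d3:-→d4:-→d5:-→d6:-→d7:-→d8:H0→d9:-→d10:-→d11:-→d12:-→d13:-→d14:-→d15:-→d16:-→d17:-→d18:-→d19:-→d20:-→d21:-→d22:-→d23:-→d24:H1 -> H1
  add 54.146.18.128/28 -> H3 at depth 28
  add 54.146.16.0/21 -> H2 at depth 21
  add 23.162.210.96/29 -> H4 at depth 29
  add 54.144.0.0/12 -> H0 at depth 12
  - 23.162.210.0/24 clear@24
  lookup 76.116.62.2: bits 010011000111010000111110 walk d0:-→d1:-→d2:-→d3:-→d4:-→d5:-→d6:-→d7:-→d8:-→d9:-→d10:-→d11:-→d12:-→d13:-→d14:-→d15:-→d16:-→d17:-→d18:-→d19:-→d20:-→d21:-→d22:-→d23:-→d24:H4 -> H4
  lookup 76.116.62.1: bits 010011000111010000111110 walk d0:-→d1:-→d2:-→d3:-→d4:-→d5:-→d6:-→d7:-→d8:-→d9:-→d10:-→d11:-→d12:-→d13:-→d14:-→d15:-→d16:-→d17:-→d18:-→d19:-→d20:-→d21:-→d22:-→d23:-→d24:H4 -> H4
  add 76.112.0.0/12 -> H3 at depth 12
  lookup 54.146.16.21: bits 0011011010010010000100 walk d0:-→d1:-→d2:-→d3:-→d4:-→d5:-→d6:-→d7:-→d8:-→d9:-→d10:-→d11:-→d12:H0→d13:-→d14:-→d15:-→d16:H0→d17:H1→d18:-→d19:-→d20:-→d21:H2→d22:H3 -> H3
  add 76.112.0.0/12 -> H3 at depth 12
  add 23.162.210.0/25 -> H2 at depth 25
  lookup 23.162.210.96: bits 00010111101000101101001001100 walk d0:-→d1:-→d2:-→d3:-→d4:-→d5:-→d6:-→d7:-→d8:H0→d9:-→d10:-→d11:-→d12:-→d13:-→d14:-→d15:-→d16:-→d17:-→d18:-→d19:-→d20:-→d21:-→d22:-→d23:-→d24:-→d25:H2→d26:-→d27:-→d28:-→d29:H4 -> H4
  add 0.0.0.0/0 -> H4 at depth 0
  lookup 54.146.6.52: bits 0011011010010010000 walk d0:H4→d1:-→d2:-→d3:-→d4:-→d5:-→d6:-→d7:-→d8:-→d9:-→d10:-→d11:-→d12:H0→d13:-→d14:-→d15:-→d16:H0→d17:H1→d18:-→d19:- -> H1
  add 54.144.0.0/12 -> H4 at depth 12
  lookup 23.162.210.1: bits 0001011110100010110100100 walk d0:H4→d1:-→d2:-→d3:-→d4:-→d5:-→d6:-→d7:-→d8:H0→d9:-→d10:-→d11:-→d12:-→d13:-→d14:-→d15:-→d16:-→d17:-→d18:-→d19:-→d20:-→d21:-→d22:-→d23:-→d24:-→d25:H2 -> H2
  add 23.162.210.100/30 -> H2 at depth 30

== LOOKUPS ==
["H3","H0","H3","H1","H4","H4","H3","H4","H1","H2"]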